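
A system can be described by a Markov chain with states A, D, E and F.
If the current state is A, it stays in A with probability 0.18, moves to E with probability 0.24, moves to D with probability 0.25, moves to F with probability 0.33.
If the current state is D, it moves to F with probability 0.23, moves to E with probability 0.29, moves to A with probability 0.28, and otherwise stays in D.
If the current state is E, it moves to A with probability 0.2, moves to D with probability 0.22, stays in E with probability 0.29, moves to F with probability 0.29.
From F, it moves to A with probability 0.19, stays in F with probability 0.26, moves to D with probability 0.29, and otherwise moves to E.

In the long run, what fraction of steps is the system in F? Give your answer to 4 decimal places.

Let the stationary distribution be π with π = πP and π_1 + π_2 + π_3 + π_4 = 1.
π_1 = 0.18·π_1 + 0.28·π_2 + 0.2·π_3 + 0.19·π_4
π_2 = 0.25·π_1 + 0.2·π_2 + 0.22·π_3 + 0.29·π_4
π_3 = 0.24·π_1 + 0.29·π_2 + 0.29·π_3 + 0.26·π_4
Solving with the normalization constraint gives π = (0.2123, 0.2409, 0.2711, 0.2758).
So the stationary probability of F is 0.2758.

0.2758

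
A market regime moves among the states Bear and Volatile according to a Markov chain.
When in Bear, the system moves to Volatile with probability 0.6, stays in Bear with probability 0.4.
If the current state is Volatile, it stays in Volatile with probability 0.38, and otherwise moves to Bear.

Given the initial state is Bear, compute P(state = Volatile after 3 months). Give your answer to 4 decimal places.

Propagate the distribution vector 3 months from Bear.
After 0 months: (1.0000, 0.0000)
After 1 month: (0.4000, 0.6000)
After 2 months: (0.5320, 0.4680)
After 3 months: (0.5030, 0.4970)
P(in Volatile after 3 months) = 0.4970

0.4970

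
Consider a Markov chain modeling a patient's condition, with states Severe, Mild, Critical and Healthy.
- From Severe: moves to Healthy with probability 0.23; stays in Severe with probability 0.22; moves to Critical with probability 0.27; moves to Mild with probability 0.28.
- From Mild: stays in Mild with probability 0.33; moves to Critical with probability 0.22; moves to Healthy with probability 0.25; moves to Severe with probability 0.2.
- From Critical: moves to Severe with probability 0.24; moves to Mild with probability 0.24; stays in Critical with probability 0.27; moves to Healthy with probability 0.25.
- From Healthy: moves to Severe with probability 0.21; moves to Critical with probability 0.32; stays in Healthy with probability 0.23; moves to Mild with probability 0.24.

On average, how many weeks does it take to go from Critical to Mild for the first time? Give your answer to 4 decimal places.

4.0140

Let t(s) be the expected number of weeks to first reach Mild from state s, with t(Mild) = 0. Conditioning on the first week:
t(Severe) = 1 + 0.22·t(Severe) + 0.27·t(Critical) + 0.23·t(Healthy)
t(Critical) = 1 + 0.24·t(Severe) + 0.27·t(Critical) + 0.25·t(Healthy)
t(Healthy) = 1 + 0.21·t(Severe) + 0.32·t(Critical) + 0.23·t(Healthy)
Solving: t(Severe) = 3.8565, t(Critical) = 4.0140, t(Healthy) = 4.0186.
Expected weeks from Critical to Mild: 4.0140.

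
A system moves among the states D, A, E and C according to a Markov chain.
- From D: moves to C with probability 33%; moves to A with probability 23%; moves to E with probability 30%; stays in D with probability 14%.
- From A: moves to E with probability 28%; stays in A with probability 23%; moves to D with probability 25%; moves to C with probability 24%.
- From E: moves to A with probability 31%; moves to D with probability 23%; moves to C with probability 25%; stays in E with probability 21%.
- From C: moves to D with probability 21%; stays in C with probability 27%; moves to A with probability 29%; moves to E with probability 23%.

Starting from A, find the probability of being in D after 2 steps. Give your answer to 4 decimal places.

0.2073

Propagate the distribution vector 2 steps from A.
After 0 steps: (0.0000, 1.0000, 0.0000, 0.0000)
After 1 step: (0.2500, 0.2300, 0.2800, 0.2400)
After 2 steps: (0.2073, 0.2668, 0.2534, 0.2725)
P(in D after 2 steps) = 0.2073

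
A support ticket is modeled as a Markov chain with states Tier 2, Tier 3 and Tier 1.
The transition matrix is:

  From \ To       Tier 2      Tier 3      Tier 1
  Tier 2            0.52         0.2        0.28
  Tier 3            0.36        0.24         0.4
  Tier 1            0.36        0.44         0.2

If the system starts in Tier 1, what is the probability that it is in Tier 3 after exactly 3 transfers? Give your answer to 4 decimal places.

Propagate the distribution vector 3 transfers from Tier 1.
After 0 transfers: (0.0000, 0.0000, 1.0000)
After 1 transfer: (0.3600, 0.4400, 0.2000)
After 2 transfers: (0.4176, 0.2656, 0.3168)
After 3 transfers: (0.4268, 0.2867, 0.2865)
P(in Tier 3 after 3 transfers) = 0.2867

0.2867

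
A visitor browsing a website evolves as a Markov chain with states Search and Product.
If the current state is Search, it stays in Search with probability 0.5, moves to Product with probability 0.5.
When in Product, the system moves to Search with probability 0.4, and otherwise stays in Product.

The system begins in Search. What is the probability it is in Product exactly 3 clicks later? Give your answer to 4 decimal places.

0.5550

Propagate the distribution vector 3 clicks from Search.
After 0 clicks: (1.0000, 0.0000)
After 1 click: (0.5000, 0.5000)
After 2 clicks: (0.4500, 0.5500)
After 3 clicks: (0.4450, 0.5550)
P(in Product after 3 clicks) = 0.5550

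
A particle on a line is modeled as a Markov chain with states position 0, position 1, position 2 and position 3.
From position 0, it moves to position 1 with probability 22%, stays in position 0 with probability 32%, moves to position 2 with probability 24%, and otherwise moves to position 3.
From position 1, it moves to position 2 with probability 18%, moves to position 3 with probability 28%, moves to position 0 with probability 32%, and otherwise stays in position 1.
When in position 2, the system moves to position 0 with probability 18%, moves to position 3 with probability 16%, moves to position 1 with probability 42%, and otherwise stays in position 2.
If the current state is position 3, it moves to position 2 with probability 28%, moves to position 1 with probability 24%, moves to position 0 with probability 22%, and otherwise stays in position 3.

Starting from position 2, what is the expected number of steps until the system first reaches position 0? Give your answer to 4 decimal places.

Let t(s) be the expected number of steps to first reach position 0 from state s, with t(position 0) = 0. Conditioning on the first step:
t(position 1) = 1 + 0.22·t(position 1) + 0.18·t(position 2) + 0.28·t(position 3)
t(position 2) = 1 + 0.42·t(position 1) + 0.24·t(position 2) + 0.16·t(position 3)
t(position 3) = 1 + 0.24·t(position 1) + 0.28·t(position 2) + 0.26·t(position 3)
Solving: t(position 1) = 3.7793, t(position 2) = 4.2885, t(position 3) = 4.1998.
Expected steps from position 2 to position 0: 4.2885.

4.2885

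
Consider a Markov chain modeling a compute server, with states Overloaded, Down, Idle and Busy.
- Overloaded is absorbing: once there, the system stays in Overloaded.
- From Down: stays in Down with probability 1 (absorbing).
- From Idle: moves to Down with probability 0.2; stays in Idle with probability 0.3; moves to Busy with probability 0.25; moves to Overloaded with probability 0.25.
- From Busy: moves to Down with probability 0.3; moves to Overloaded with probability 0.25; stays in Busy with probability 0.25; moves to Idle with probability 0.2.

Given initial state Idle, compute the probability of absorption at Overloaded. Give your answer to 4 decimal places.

Let h(s) be the probability of absorption at Overloaded starting from transient state s. Then h(Overloaded) = 1 and h(Down) = 0. By first-step analysis:
h(Idle) = 0.25·1 + 0.2·0 + 0.3·h(Idle) + 0.25·h(Busy)
h(Busy) = 0.25·1 + 0.3·0 + 0.2·h(Idle) + 0.25·h(Busy)
Solving: h(Idle) = 0.5263, h(Busy) = 0.4737.
Starting from Idle, the probability is 0.5263.

0.5263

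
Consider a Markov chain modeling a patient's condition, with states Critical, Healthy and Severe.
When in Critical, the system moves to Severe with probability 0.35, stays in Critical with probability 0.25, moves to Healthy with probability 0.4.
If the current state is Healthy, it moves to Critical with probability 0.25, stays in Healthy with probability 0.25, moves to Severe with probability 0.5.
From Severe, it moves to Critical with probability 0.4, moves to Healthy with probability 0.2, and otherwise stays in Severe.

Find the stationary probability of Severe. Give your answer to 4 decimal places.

0.4120

Let the stationary distribution be π with π = πP and π_1 + π_2 + π_3 = 1.
π_1 = 0.25·π_1 + 0.25·π_2 + 0.4·π_3
π_2 = 0.4·π_1 + 0.25·π_2 + 0.2·π_3
Solving with the normalization constraint gives π = (0.3118, 0.2762, 0.4120).
So the stationary probability of Severe is 0.4120.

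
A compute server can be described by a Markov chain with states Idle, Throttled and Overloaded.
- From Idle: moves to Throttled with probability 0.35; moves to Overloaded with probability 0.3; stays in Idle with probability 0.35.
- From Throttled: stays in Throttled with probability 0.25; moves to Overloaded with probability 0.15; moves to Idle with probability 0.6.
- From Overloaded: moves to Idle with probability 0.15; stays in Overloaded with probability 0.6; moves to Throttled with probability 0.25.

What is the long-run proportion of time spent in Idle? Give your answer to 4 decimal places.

Let the stationary distribution be π with π = πP and π_1 + π_2 + π_3 = 1.
π_1 = 0.35·π_1 + 0.6·π_2 + 0.15·π_3
π_2 = 0.35·π_1 + 0.25·π_2 + 0.25·π_3
Solving with the normalization constraint gives π = (0.3477, 0.2848, 0.3675).
So the stationary probability of Idle is 0.3477.

0.3477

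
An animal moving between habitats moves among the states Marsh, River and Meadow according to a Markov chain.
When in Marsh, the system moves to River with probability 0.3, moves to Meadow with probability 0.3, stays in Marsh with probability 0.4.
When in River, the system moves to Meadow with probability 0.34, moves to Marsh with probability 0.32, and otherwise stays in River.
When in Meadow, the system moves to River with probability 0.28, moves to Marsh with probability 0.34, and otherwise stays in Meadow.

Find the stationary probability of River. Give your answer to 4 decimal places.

0.3054

Let the stationary distribution be π with π = πP and π_1 + π_2 + π_3 = 1.
π_1 = 0.4·π_1 + 0.32·π_2 + 0.34·π_3
π_2 = 0.3·π_1 + 0.34·π_2 + 0.28·π_3
Solving with the normalization constraint gives π = (0.3552, 0.3054, 0.3394).
So the stationary probability of River is 0.3054.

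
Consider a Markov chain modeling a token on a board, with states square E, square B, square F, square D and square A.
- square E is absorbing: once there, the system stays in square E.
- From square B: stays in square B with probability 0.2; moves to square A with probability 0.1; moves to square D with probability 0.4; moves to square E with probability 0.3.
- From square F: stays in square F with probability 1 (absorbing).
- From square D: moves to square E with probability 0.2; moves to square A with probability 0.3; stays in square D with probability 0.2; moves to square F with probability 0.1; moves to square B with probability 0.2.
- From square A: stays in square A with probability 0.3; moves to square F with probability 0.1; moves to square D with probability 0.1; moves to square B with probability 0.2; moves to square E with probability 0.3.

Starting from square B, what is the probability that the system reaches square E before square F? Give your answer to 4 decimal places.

0.8497

Let h(s) be the probability of absorption at square E starting from transient state s. Then h(square E) = 1 and h(square F) = 0. By first-step analysis:
h(square B) = 0.3·1 + 0.2·h(square B) + 0.4·h(square D) + 0.1·h(square A)
h(square D) = 0.2·1 + 0.2·h(square B) + 0.1·0 + 0.2·h(square D) + 0.3·h(square A)
h(square A) = 0.3·1 + 0.2·h(square B) + 0.1·0 + 0.1·h(square D) + 0.3·h(square A)
Solving: h(square B) = 0.8497, h(square D) = 0.7546, h(square A) = 0.7791.
Starting from square B, the probability is 0.8497.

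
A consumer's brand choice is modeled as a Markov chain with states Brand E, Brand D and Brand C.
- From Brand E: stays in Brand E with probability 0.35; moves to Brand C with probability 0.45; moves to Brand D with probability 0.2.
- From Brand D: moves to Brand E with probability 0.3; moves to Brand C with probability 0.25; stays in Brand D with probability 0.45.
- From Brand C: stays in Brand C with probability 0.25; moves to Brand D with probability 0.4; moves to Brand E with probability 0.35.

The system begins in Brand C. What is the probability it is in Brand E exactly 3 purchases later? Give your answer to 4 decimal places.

0.3325

Propagate the distribution vector 3 purchases from Brand C.
After 0 purchases: (0.0000, 0.0000, 1.0000)
After 1 purchase: (0.3500, 0.4000, 0.2500)
After 2 purchases: (0.3300, 0.3500, 0.3200)
After 3 purchases: (0.3325, 0.3515, 0.3160)
P(in Brand E after 3 purchases) = 0.3325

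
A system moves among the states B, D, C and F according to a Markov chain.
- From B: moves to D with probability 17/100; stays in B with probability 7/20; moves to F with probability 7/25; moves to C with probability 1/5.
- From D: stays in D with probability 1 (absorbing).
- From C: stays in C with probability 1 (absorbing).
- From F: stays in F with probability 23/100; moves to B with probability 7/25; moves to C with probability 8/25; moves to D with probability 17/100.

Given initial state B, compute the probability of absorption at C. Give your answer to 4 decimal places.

0.5771

Let h(s) be the probability of absorption at C starting from transient state s. Then h(C) = 1 and h(D) = 0. By first-step analysis:
h(B) = 0.35·h(B) + 0.17·0 + 0.2·1 + 0.28·h(F)
h(F) = 0.28·h(B) + 0.17·0 + 0.32·1 + 0.23·h(F)
Solving: h(B) = 0.5771, h(F) = 0.6254.
Starting from B, the probability is 0.5771.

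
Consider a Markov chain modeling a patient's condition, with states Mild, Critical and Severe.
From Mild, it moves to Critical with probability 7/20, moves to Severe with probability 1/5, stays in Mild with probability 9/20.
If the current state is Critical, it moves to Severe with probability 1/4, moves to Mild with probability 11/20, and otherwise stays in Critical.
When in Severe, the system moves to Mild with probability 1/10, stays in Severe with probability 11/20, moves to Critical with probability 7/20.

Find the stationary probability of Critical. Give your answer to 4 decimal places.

Let the stationary distribution be π with π = πP and π_1 + π_2 + π_3 = 1.
π_1 = 0.45·π_1 + 0.55·π_2 + 0.1·π_3
π_2 = 0.35·π_1 + 0.2·π_2 + 0.35·π_3
Solving with the normalization constraint gives π = (0.3645, 0.3043, 0.3311).
So the stationary probability of Critical is 0.3043.

0.3043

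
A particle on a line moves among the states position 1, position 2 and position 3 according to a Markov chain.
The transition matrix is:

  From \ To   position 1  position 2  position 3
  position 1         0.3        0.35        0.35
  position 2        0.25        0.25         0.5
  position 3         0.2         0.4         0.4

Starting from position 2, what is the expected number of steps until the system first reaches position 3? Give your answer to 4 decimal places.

2.1714

Let t(s) be the expected number of steps to first reach position 3 from state s, with t(position 3) = 0. Conditioning on the first step:
t(position 1) = 1 + 0.3·t(position 1) + 0.35·t(position 2)
t(position 2) = 1 + 0.25·t(position 1) + 0.25·t(position 2)
Solving: t(position 1) = 2.5143, t(position 2) = 2.1714.
Expected steps from position 2 to position 3: 2.1714.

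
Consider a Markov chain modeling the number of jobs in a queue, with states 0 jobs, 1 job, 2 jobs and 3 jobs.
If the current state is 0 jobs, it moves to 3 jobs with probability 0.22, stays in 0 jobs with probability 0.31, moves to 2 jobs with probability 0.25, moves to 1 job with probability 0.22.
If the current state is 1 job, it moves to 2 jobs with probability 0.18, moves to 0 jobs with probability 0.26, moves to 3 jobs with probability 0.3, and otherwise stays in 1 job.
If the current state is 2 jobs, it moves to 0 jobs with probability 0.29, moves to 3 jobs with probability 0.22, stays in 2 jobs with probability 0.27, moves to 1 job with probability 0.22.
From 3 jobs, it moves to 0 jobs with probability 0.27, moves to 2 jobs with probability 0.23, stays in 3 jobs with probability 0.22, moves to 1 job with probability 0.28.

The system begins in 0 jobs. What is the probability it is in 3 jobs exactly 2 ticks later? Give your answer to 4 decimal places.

0.2376

Propagate the distribution vector 2 ticks from 0 jobs.
After 0 ticks: (1.0000, 0.0000, 0.0000, 0.0000)
After 1 tick: (0.3100, 0.2200, 0.2500, 0.2200)
After 2 ticks: (0.2852, 0.2420, 0.2352, 0.2376)
P(in 3 jobs after 2 ticks) = 0.2376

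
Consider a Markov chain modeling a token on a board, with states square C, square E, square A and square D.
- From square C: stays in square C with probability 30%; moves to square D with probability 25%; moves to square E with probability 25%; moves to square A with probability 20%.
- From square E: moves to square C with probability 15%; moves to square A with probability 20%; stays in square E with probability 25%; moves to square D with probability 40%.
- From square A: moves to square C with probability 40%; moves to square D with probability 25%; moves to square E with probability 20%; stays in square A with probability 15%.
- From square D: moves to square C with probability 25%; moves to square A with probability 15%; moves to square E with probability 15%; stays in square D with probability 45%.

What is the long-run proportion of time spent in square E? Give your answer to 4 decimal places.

Let the stationary distribution be π with π = πP and π_1 + π_2 + π_3 + π_4 = 1.
π_1 = 0.3·π_1 + 0.15·π_2 + 0.4·π_3 + 0.25·π_4
π_2 = 0.25·π_1 + 0.25·π_2 + 0.2·π_3 + 0.15·π_4
π_3 = 0.2·π_1 + 0.2·π_2 + 0.15·π_3 + 0.15·π_4
Solving with the normalization constraint gives π = (0.2689, 0.2062, 0.1738, 0.3512).
So the stationary probability of square E is 0.2062.

0.2062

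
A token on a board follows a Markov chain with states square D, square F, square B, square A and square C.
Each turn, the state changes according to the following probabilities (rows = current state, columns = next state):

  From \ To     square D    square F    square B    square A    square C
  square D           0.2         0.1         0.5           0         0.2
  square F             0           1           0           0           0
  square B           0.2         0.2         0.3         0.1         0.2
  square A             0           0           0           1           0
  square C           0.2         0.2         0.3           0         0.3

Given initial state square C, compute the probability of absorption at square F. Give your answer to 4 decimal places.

Let h(s) be the probability of absorption at square F starting from transient state s. Then h(square F) = 1 and h(square A) = 0. By first-step analysis:
h(square D) = 0.2·h(square D) + 0.1·1 + 0.5·h(square B) + 0.2·h(square C)
h(square B) = 0.2·h(square D) + 0.2·1 + 0.3·h(square B) + 0.1·0 + 0.2·h(square C)
h(square C) = 0.2·h(square D) + 0.2·1 + 0.3·h(square B) + 0.3·h(square C)
Solving: h(square D) = 0.8084, h(square B) = 0.7570, h(square C) = 0.8411.
Starting from square C, the probability is 0.8411.

0.8411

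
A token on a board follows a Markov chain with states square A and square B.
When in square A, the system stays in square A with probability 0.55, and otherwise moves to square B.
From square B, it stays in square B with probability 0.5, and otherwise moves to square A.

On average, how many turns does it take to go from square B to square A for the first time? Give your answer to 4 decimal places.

2.0000

Let t(s) be the expected number of turns to first reach square A from state s, with t(square A) = 0. Conditioning on the first turn:
t(square B) = 1 + 0.5·t(square B)
Solving: t(square B) = 2.0000.
Expected turns from square B to square A: 2.0000.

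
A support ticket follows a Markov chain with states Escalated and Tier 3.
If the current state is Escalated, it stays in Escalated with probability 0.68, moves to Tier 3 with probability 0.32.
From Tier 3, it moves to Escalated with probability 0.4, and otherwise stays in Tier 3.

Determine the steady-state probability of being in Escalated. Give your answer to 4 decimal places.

Let the stationary distribution be π with π = πP and π_1 + π_2 = 1.
π_1 = 0.68·π_1 + 0.4·π_2
Solving with the normalization constraint gives π = (0.5556, 0.4444).
So the stationary probability of Escalated is 0.5556.

0.5556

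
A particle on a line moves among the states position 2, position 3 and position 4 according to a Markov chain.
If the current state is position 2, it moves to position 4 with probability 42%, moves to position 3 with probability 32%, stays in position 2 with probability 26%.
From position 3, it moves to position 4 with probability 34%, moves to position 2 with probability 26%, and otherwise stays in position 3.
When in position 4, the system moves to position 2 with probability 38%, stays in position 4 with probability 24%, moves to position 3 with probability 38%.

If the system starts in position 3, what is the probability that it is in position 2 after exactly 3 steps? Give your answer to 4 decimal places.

0.2992

Propagate the distribution vector 3 steps from position 3.
After 0 steps: (0.0000, 1.0000, 0.0000)
After 1 step: (0.2600, 0.4000, 0.3400)
After 2 steps: (0.3008, 0.3724, 0.3268)
After 3 steps: (0.2992, 0.3694, 0.3314)
P(in position 2 after 3 steps) = 0.2992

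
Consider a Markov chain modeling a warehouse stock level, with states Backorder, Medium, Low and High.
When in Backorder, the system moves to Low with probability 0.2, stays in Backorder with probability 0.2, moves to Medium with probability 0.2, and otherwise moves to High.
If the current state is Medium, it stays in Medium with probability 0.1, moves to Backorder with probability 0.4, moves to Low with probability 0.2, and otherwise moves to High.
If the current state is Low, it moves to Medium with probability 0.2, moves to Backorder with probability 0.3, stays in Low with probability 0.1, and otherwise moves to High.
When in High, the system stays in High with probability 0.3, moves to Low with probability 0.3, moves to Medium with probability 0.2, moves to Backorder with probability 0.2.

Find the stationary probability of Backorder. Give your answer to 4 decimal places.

0.2577

Let the stationary distribution be π with π = πP and π_1 + π_2 + π_3 + π_4 = 1.
π_1 = 0.2·π_1 + 0.4·π_2 + 0.3·π_3 + 0.2·π_4
π_2 = 0.2·π_1 + 0.1·π_2 + 0.2·π_3 + 0.2·π_4
π_3 = 0.2·π_1 + 0.2·π_2 + 0.1·π_3 + 0.3·π_4
Solving with the normalization constraint gives π = (0.2577, 0.1818, 0.2134, 0.3471).
So the stationary probability of Backorder is 0.2577.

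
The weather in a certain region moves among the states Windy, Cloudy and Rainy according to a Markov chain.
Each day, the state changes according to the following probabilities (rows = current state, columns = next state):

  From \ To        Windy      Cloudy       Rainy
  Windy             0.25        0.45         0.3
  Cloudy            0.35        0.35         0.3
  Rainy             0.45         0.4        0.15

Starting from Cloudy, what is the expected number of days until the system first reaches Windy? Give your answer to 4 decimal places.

Let t(s) be the expected number of days to first reach Windy from state s, with t(Windy) = 0. Conditioning on the first day:
t(Cloudy) = 1 + 0.35·t(Cloudy) + 0.3·t(Rainy)
t(Rainy) = 1 + 0.4·t(Cloudy) + 0.15·t(Rainy)
Solving: t(Cloudy) = 2.6590, t(Rainy) = 2.4277.
Expected days from Cloudy to Windy: 2.6590.

2.6590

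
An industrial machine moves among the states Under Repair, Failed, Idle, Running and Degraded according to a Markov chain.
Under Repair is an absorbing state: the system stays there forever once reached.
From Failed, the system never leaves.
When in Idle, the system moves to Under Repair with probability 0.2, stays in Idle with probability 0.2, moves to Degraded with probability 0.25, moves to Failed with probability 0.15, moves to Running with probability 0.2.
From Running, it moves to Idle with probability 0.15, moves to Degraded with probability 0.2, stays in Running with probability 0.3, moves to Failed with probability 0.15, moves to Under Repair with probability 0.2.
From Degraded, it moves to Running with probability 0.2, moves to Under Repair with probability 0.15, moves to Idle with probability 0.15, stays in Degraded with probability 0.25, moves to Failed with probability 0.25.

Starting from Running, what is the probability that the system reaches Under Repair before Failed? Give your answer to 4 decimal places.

Let h(s) be the probability of absorption at Under Repair starting from transient state s. Then h(Under Repair) = 1 and h(Failed) = 0. By first-step analysis:
h(Idle) = 0.2·1 + 0.15·0 + 0.2·h(Idle) + 0.2·h(Running) + 0.25·h(Degraded)
h(Running) = 0.2·1 + 0.15·0 + 0.15·h(Idle) + 0.3·h(Running) + 0.2·h(Degraded)
h(Degraded) = 0.15·1 + 0.25·0 + 0.15·h(Idle) + 0.2·h(Running) + 0.25·h(Degraded)
Solving: h(Idle) = 0.5196, h(Running) = 0.5238, h(Degraded) = 0.4436.
Starting from Running, the probability is 0.5238.

0.5238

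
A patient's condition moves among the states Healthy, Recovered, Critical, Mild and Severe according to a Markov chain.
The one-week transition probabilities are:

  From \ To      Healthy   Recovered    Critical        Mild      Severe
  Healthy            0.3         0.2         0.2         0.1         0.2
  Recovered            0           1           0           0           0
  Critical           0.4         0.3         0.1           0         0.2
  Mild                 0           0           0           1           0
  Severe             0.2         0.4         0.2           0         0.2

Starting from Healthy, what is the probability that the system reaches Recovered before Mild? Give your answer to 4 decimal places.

Let h(s) be the probability of absorption at Recovered starting from transient state s. Then h(Recovered) = 1 and h(Mild) = 0. By first-step analysis:
h(Healthy) = 0.3·h(Healthy) + 0.2·1 + 0.2·h(Critical) + 0.1·0 + 0.2·h(Severe)
h(Critical) = 0.4·h(Healthy) + 0.3·1 + 0.1·h(Critical) + 0.2·h(Severe)
h(Severe) = 0.2·h(Healthy) + 0.4·1 + 0.2·h(Critical) + 0.2·h(Severe)
Solving: h(Healthy) = 0.8068, h(Critical) = 0.8977, h(Severe) = 0.9261.
Starting from Healthy, the probability is 0.8068.

0.8068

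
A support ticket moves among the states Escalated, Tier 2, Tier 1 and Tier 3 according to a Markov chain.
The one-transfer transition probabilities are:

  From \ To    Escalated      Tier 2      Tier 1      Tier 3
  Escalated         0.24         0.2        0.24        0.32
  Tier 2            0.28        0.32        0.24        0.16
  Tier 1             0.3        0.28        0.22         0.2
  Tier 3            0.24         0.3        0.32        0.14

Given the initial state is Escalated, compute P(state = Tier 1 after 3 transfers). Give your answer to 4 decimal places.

Propagate the distribution vector 3 transfers from Escalated.
After 0 transfers: (1.0000, 0.0000, 0.0000, 0.0000)
After 1 transfer: (0.2400, 0.2000, 0.2400, 0.3200)
After 2 transfers: (0.2624, 0.2752, 0.2608, 0.2016)
After 3 transfers: (0.2667, 0.2740, 0.2509, 0.2084)
P(in Tier 1 after 3 transfers) = 0.2509

0.2509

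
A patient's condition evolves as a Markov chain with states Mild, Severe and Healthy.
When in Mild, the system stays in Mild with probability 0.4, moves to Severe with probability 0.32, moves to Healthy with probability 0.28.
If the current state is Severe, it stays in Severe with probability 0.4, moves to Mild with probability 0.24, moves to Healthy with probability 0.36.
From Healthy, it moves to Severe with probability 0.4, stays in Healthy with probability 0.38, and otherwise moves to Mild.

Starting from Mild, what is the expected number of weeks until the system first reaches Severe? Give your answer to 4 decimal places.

2.8995

Let t(s) be the expected number of weeks to first reach Severe from state s, with t(Severe) = 0. Conditioning on the first week:
t(Mild) = 1 + 0.4·t(Mild) + 0.28·t(Healthy)
t(Healthy) = 1 + 0.22·t(Mild) + 0.38·t(Healthy)
Solving: t(Mild) = 2.8995, t(Healthy) = 2.6418.
Expected weeks from Mild to Severe: 2.8995.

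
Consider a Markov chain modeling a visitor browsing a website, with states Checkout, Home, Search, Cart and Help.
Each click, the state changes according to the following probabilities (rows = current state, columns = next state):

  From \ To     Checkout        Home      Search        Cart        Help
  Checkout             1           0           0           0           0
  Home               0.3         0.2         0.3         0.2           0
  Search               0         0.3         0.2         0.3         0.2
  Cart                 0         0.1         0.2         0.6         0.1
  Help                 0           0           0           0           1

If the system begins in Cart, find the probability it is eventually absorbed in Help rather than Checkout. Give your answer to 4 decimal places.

Let h(s) be the probability of absorption at Help starting from transient state s. Then h(Help) = 1 and h(Checkout) = 0. By first-step analysis:
h(Home) = 0.3·0 + 0.2·h(Home) + 0.3·h(Search) + 0.2·h(Cart)
h(Search) = 0.3·h(Home) + 0.2·h(Search) + 0.3·h(Cart) + 0.2·1
h(Cart) = 0.1·h(Home) + 0.2·h(Search) + 0.6·h(Cart) + 0.1·1
Solving: h(Home) = 0.4222, h(Search) = 0.6667, h(Cart) = 0.6889.
Starting from Cart, the probability is 0.6889.

0.6889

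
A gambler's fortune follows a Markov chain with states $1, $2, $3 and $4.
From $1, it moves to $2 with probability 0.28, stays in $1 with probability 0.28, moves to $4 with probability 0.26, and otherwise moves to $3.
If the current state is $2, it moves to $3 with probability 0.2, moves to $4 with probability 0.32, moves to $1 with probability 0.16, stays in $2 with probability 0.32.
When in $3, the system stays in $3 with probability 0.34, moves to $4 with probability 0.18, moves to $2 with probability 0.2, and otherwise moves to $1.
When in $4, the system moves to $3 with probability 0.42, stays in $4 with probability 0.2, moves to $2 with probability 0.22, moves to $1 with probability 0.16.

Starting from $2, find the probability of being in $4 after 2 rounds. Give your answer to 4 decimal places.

0.2440

Propagate the distribution vector 2 rounds from $2.
After 0 rounds: (0.0000, 1.0000, 0.0000, 0.0000)
After 1 round: (0.1600, 0.3200, 0.2000, 0.3200)
After 2 rounds: (0.2032, 0.2576, 0.2952, 0.2440)
P(in $4 after 2 rounds) = 0.2440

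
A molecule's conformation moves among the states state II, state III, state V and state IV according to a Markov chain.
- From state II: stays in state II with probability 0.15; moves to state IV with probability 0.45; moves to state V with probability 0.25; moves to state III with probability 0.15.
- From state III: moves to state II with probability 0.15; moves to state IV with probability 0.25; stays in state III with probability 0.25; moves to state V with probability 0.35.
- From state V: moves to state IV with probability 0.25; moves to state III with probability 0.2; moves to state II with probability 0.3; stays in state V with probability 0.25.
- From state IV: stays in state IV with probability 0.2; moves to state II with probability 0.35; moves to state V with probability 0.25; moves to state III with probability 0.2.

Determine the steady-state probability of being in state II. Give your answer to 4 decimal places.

0.2475

Let the stationary distribution be π with π = πP and π_1 + π_2 + π_3 + π_4 = 1.
π_1 = 0.15·π_1 + 0.15·π_2 + 0.3·π_3 + 0.35·π_4
π_2 = 0.15·π_1 + 0.25·π_2 + 0.2·π_3 + 0.2·π_4
π_3 = 0.25·π_1 + 0.35·π_2 + 0.25·π_3 + 0.25·π_4
Solving with the normalization constraint gives π = (0.2475, 0.1975, 0.2697, 0.2852).
So the stationary probability of state II is 0.2475.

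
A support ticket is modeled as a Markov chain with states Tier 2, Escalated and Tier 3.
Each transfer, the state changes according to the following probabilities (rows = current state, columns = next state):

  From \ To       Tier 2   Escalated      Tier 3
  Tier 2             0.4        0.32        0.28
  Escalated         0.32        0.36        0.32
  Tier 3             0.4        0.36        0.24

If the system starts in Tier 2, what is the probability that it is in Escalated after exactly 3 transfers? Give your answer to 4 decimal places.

Propagate the distribution vector 3 transfers from Tier 2.
After 0 transfers: (1.0000, 0.0000, 0.0000)
After 1 transfer: (0.4000, 0.3200, 0.2800)
After 2 transfers: (0.3744, 0.3440, 0.2816)
After 3 transfers: (0.3725, 0.3450, 0.2825)
P(in Escalated after 3 transfers) = 0.3450

0.3450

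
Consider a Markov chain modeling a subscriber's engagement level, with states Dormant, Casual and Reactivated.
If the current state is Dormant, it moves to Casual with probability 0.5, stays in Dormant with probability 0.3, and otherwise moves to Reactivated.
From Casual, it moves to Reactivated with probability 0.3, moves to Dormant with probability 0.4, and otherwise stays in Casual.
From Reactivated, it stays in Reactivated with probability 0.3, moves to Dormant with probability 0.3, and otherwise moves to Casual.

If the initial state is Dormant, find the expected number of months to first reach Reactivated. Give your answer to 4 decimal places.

4.1379

Let t(s) be the expected number of months to first reach Reactivated from state s, with t(Reactivated) = 0. Conditioning on the first month:
t(Dormant) = 1 + 0.3·t(Dormant) + 0.5·t(Casual)
t(Casual) = 1 + 0.4·t(Dormant) + 0.3·t(Casual)
Solving: t(Dormant) = 4.1379, t(Casual) = 3.7931.
Expected months from Dormant to Reactivated: 4.1379.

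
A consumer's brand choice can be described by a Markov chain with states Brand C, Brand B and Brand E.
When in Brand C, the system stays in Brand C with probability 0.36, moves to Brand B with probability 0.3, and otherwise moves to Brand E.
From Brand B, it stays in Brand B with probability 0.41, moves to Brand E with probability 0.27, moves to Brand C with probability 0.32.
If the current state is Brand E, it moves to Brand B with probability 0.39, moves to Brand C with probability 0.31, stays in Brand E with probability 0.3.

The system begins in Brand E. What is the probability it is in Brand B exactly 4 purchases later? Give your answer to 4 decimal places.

0.3676

Propagate the distribution vector 4 purchases from Brand E.
After 0 purchases: (0.0000, 0.0000, 1.0000)
After 1 purchase: (0.3100, 0.3900, 0.3000)
After 2 purchases: (0.3294, 0.3699, 0.3007)
After 3 purchases: (0.3302, 0.3678, 0.3021)
After 4 purchases: (0.3302, 0.3676, 0.3022)
P(in Brand B after 4 purchases) = 0.3676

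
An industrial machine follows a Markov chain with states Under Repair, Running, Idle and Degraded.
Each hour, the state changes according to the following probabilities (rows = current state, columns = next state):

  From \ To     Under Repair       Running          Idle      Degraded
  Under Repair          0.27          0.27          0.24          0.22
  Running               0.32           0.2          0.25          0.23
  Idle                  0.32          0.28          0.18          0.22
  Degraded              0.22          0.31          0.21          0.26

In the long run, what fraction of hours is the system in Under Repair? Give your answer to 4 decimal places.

Let the stationary distribution be π with π = πP and π_1 + π_2 + π_3 + π_4 = 1.
π_1 = 0.27·π_1 + 0.32·π_2 + 0.32·π_3 + 0.22·π_4
π_2 = 0.27·π_1 + 0.2·π_2 + 0.28·π_3 + 0.31·π_4
π_3 = 0.24·π_1 + 0.25·π_2 + 0.18·π_3 + 0.21·π_4
Solving with the normalization constraint gives π = (0.2827, 0.2631, 0.2223, 0.2319).
So the stationary probability of Under Repair is 0.2827.

0.2827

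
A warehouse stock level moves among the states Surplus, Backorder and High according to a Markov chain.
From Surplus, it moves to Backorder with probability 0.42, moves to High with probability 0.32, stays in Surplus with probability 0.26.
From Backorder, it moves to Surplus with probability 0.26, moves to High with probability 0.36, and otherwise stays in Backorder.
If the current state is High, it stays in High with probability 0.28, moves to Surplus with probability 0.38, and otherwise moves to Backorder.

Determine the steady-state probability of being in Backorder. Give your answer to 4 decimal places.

0.3791

Let the stationary distribution be π with π = πP and π_1 + π_2 + π_3 = 1.
π_1 = 0.26·π_1 + 0.26·π_2 + 0.38·π_3
π_2 = 0.42·π_1 + 0.38·π_2 + 0.34·π_3
Solving with the normalization constraint gives π = (0.2987, 0.3791, 0.3223).
So the stationary probability of Backorder is 0.3791.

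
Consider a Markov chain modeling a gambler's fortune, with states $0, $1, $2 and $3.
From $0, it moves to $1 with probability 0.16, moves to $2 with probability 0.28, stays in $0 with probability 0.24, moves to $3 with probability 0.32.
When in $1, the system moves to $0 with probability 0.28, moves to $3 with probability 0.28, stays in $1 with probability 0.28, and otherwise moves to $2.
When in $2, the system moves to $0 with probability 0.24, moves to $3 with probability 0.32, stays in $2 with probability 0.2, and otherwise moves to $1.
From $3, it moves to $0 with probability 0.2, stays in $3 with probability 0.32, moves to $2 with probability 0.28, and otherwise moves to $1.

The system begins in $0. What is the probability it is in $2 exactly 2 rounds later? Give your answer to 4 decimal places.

Propagate the distribution vector 2 rounds from $0.
After 0 rounds: (1.0000, 0.0000, 0.0000, 0.0000)
After 1 round: (0.2400, 0.1600, 0.2800, 0.3200)
After 2 rounds: (0.2336, 0.2144, 0.2384, 0.3136)
P(in $2 after 2 rounds) = 0.2384

0.2384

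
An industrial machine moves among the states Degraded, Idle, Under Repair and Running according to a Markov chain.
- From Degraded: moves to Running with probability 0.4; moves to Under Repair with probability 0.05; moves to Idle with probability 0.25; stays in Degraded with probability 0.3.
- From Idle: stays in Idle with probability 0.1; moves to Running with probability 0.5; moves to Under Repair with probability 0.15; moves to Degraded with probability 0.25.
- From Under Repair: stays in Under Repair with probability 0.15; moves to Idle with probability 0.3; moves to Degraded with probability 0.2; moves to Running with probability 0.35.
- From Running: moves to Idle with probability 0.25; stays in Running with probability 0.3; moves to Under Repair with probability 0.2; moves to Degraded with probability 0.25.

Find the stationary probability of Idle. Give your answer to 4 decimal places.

Let the stationary distribution be π with π = πP and π_1 + π_2 + π_3 + π_4 = 1.
π_1 = 0.3·π_1 + 0.25·π_2 + 0.2·π_3 + 0.25·π_4
π_2 = 0.25·π_1 + 0.1·π_2 + 0.3·π_3 + 0.25·π_4
π_3 = 0.05·π_1 + 0.15·π_2 + 0.15·π_3 + 0.2·π_4
Solving with the normalization constraint gives π = (0.2556, 0.2236, 0.1433, 0.3775).
So the stationary probability of Idle is 0.2236.

0.2236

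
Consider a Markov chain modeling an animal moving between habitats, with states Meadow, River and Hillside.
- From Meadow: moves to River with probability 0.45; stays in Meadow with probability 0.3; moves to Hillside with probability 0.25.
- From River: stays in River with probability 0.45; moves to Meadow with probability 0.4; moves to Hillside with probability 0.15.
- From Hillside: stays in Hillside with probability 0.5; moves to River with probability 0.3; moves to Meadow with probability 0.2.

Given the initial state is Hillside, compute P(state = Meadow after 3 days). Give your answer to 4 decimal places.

0.3030

Propagate the distribution vector 3 days from Hillside.
After 0 days: (0.0000, 0.0000, 1.0000)
After 1 day: (0.2000, 0.3000, 0.5000)
After 2 days: (0.2800, 0.3750, 0.3450)
After 3 days: (0.3030, 0.3983, 0.2988)
P(in Meadow after 3 days) = 0.3030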